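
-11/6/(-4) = 11/24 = 0.46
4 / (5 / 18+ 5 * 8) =72 / 725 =0.10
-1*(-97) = 97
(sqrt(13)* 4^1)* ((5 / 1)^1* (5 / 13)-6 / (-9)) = 404* sqrt(13) / 39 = 37.35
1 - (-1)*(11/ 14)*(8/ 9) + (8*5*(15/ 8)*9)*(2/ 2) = 676.70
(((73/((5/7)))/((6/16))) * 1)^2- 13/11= 183826259/2475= 74273.24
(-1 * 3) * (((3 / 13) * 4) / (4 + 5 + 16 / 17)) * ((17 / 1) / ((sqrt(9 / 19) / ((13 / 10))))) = -1734 * sqrt(19) / 845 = -8.94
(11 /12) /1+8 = 107 /12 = 8.92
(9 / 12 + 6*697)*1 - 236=15787 / 4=3946.75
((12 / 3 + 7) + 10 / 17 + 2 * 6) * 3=1203 / 17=70.76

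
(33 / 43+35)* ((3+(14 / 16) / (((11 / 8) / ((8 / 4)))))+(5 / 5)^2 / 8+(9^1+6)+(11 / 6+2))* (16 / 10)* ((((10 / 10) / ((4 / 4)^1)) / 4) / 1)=4716277 / 14190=332.37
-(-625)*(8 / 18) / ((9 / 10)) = 25000 / 81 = 308.64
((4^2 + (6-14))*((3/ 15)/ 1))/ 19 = 8/ 95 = 0.08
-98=-98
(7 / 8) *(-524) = -917 / 2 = -458.50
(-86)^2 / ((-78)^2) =1849 / 1521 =1.22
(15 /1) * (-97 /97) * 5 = -75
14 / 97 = 0.14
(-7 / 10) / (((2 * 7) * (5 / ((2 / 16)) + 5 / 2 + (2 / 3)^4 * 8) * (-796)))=81 / 56842360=0.00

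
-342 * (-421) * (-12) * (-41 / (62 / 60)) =2125174320 / 31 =68554010.32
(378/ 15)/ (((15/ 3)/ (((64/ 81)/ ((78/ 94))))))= 42112/ 8775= 4.80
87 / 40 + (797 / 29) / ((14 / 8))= 145181 / 8120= 17.88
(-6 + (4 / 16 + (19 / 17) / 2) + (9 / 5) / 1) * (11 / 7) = -12683 / 2380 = -5.33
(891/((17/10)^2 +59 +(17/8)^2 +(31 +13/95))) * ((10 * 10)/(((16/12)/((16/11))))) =2954880000/2965291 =996.49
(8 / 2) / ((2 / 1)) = 2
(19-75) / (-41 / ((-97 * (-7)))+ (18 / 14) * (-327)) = 4753 / 35689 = 0.13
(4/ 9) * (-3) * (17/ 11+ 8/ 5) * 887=-613804/ 165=-3720.02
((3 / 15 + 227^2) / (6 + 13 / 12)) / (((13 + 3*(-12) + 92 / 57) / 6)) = -45973008 / 22525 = -2040.98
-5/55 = -1/11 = -0.09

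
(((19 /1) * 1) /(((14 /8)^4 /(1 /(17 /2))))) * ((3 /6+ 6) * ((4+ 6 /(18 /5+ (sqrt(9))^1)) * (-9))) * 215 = -6607111680 /448987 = -14715.60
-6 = -6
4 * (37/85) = 148/85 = 1.74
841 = 841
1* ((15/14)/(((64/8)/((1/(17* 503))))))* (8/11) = 15/1316854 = 0.00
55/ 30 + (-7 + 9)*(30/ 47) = 877/ 282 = 3.11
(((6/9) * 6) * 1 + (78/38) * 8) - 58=-714/19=-37.58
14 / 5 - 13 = -10.20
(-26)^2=676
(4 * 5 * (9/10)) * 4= 72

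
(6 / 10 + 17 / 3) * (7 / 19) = 658 / 285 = 2.31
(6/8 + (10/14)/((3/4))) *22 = 1573/42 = 37.45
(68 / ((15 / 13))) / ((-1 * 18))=-442 / 135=-3.27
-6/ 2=-3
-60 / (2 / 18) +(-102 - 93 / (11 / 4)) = -7434 / 11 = -675.82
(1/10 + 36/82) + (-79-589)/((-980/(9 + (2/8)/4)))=1079447/160720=6.72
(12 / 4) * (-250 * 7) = -5250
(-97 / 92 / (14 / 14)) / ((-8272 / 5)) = 485 / 761024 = 0.00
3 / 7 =0.43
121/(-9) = -121/9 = -13.44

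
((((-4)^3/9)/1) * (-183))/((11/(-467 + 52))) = -1620160/33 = -49095.76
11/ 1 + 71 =82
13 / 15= 0.87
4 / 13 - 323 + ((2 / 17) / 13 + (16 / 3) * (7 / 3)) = -617065 / 1989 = -310.24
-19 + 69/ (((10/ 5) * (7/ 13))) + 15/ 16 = 5153/ 112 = 46.01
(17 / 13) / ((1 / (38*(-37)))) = -23902 / 13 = -1838.62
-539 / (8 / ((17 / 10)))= -9163 / 80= -114.54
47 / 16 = 2.94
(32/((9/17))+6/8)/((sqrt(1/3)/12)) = 2203 * sqrt(3)/3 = 1271.90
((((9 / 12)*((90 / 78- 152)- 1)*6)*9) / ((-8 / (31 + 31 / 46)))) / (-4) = -116482779 / 19136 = -6087.10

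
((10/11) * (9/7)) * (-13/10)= -117/77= -1.52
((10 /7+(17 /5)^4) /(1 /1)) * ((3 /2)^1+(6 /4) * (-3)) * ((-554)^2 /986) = -272033615478 /2156875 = -126123.96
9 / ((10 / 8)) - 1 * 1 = 31 / 5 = 6.20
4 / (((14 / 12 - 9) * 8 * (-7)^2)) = -3 / 2303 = -0.00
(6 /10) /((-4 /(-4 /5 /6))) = 1 /50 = 0.02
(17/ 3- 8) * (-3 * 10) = 70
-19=-19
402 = 402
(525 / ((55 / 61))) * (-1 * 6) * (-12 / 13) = 461160 / 143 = 3224.90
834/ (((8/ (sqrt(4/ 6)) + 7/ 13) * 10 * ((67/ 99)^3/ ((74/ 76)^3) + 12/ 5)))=-20494947537999/ 119499477958700 + 266434317993987 * sqrt(6)/ 209124086427725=2.95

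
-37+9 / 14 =-36.36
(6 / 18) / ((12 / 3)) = 1 / 12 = 0.08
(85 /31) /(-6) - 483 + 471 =-2317 /186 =-12.46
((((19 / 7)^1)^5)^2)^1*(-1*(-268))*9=14788131813816012 / 282475249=52351956.03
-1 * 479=-479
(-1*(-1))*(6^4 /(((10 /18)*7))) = 11664 /35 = 333.26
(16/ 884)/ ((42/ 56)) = 16/ 663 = 0.02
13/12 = 1.08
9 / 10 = 0.90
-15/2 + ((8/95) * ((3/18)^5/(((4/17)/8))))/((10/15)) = -230833/30780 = -7.50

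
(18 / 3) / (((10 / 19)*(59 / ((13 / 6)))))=0.42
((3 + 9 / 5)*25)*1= 120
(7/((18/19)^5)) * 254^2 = 591794.54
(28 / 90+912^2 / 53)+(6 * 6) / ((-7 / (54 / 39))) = 3404513722 / 217035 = 15686.47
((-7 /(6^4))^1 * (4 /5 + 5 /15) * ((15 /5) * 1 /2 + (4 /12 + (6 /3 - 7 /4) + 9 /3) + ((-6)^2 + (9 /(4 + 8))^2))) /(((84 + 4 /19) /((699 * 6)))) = -1053099187 /82944000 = -12.70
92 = 92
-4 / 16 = -1 / 4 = -0.25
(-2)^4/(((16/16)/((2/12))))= 8/3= 2.67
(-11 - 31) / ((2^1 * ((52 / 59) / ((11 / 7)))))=-1947 / 52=-37.44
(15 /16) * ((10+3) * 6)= 585 /8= 73.12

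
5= 5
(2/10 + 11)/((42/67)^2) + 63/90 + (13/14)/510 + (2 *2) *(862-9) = 73710577/21420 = 3441.20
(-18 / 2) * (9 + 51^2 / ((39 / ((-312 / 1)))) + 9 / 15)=935928 / 5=187185.60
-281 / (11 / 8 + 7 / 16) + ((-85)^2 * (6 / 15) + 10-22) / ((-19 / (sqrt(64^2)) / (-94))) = 911110.65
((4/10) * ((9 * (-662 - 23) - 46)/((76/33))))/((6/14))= -478247/190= -2517.09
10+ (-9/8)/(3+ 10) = 1031/104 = 9.91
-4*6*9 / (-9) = 24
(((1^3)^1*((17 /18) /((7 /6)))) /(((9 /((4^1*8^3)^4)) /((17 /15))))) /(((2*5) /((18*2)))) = 10168283533672448 /1575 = 6456053037252.35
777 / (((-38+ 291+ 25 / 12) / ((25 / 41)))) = 233100 / 125501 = 1.86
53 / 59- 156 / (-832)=1025 / 944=1.09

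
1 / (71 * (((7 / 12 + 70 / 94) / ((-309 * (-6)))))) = 1045656 / 53179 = 19.66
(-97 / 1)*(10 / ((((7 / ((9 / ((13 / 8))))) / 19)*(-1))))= 1326960 / 91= 14581.98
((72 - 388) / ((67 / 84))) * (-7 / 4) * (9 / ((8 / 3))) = 313551 / 134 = 2339.93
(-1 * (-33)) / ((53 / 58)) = 1914 / 53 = 36.11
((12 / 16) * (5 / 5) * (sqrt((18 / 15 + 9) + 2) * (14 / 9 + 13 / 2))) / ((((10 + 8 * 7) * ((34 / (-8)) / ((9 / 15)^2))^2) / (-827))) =-215847 * sqrt(305) / 1986875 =-1.90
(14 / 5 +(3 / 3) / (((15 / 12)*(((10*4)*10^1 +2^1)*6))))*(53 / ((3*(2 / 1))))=447479 / 18090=24.74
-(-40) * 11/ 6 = 220/ 3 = 73.33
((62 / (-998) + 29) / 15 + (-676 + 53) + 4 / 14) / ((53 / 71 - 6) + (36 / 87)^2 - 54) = 10.51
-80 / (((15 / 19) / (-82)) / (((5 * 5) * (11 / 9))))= 6855200 / 27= 253896.30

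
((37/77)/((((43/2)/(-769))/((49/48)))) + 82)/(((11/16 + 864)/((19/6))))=13902167/58895595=0.24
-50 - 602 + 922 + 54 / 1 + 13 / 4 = 1309 / 4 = 327.25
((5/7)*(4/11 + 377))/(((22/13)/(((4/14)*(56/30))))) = 30836/363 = 84.95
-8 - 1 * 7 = -15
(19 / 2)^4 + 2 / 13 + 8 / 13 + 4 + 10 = 1697245 / 208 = 8159.83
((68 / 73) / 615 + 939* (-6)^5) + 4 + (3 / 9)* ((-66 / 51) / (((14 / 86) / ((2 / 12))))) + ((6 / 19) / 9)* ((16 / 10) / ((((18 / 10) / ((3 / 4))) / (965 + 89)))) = -741171488117317 / 101507595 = -7301635.79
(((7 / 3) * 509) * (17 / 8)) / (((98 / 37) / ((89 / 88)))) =28494329 / 29568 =963.69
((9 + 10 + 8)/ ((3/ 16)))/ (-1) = -144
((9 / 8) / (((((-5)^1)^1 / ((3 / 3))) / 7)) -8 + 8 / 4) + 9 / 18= -283 / 40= -7.08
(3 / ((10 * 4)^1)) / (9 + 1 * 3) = 1 / 160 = 0.01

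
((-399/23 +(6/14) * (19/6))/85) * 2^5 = -82384/13685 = -6.02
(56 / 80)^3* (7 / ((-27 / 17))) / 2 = -40817 / 54000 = -0.76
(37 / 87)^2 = 0.18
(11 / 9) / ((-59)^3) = -11 / 1848411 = -0.00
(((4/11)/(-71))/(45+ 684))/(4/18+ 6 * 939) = -1/801959697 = -0.00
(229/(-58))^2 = 52441/3364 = 15.59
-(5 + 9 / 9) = -6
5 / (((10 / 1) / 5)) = 5 / 2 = 2.50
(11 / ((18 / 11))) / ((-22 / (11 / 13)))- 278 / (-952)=466 / 13923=0.03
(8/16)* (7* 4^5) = 3584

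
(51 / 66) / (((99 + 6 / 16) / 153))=3468 / 2915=1.19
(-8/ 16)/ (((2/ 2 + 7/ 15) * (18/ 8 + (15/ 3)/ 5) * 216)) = -5/ 10296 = -0.00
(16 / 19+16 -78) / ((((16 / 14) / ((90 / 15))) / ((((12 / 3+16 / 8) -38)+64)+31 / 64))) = -25365879 / 2432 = -10430.05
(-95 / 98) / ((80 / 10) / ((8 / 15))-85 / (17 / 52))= 19 / 4802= 0.00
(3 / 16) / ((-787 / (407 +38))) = -1335 / 12592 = -0.11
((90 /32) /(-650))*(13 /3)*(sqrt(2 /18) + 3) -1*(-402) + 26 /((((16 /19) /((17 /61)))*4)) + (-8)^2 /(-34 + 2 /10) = 132679349 /329888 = 402.20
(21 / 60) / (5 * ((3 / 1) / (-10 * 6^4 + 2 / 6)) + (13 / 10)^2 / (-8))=-1555160 / 943793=-1.65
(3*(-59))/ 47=-177/ 47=-3.77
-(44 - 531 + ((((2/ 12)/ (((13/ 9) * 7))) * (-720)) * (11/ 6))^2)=13.58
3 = 3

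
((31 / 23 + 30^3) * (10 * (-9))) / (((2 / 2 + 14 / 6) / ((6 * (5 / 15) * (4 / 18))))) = -7452372 / 23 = -324016.17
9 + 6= 15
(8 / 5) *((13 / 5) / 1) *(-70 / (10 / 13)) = -9464 / 25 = -378.56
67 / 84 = 0.80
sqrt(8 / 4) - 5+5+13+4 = sqrt(2)+17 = 18.41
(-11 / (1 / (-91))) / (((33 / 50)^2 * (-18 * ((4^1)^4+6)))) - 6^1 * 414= -289991839 / 116721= -2484.49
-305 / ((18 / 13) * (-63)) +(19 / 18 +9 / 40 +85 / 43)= 6586549 / 975240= 6.75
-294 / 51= -98 / 17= -5.76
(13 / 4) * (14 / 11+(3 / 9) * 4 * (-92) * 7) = -183911 / 66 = -2786.53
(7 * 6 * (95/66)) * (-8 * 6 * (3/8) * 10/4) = -29925/11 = -2720.45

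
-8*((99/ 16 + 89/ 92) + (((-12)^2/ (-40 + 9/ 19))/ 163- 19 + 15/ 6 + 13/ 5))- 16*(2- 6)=3326221343/ 28154990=118.14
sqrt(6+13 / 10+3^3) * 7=49 * sqrt(70) / 10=41.00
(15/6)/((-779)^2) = 5/1213682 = 0.00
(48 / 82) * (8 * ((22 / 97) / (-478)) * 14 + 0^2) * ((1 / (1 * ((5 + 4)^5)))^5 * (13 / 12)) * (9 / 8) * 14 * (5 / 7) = -40040 / 75818243443896551242654220583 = -0.00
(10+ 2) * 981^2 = 11548332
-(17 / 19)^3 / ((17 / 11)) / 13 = -3179 / 89167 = -0.04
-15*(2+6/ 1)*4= -480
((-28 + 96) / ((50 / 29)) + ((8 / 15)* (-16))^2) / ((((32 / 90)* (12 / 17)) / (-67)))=-14384431 / 480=-29967.56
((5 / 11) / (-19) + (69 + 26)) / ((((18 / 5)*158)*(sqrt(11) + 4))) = 0.02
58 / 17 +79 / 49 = 5.02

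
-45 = -45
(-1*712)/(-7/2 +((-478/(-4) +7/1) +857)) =-178/245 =-0.73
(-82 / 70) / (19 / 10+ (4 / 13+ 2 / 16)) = -0.50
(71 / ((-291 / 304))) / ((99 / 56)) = -1208704 / 28809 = -41.96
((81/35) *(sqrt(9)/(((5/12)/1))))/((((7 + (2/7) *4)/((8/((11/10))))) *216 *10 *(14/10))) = 36/7315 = 0.00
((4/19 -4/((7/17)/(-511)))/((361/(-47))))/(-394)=2216520/1351223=1.64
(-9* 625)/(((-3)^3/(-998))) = -623750/3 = -207916.67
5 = 5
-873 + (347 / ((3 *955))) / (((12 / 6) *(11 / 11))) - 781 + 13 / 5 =-1892435 / 1146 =-1651.34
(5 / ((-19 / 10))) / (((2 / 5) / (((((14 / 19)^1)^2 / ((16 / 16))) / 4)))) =-6125 / 6859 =-0.89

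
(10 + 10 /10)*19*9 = 1881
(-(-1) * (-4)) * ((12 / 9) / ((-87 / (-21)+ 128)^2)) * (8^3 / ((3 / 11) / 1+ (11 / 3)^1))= -0.04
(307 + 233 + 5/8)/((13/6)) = 12975/52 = 249.52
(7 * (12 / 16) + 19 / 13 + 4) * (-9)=-5013 / 52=-96.40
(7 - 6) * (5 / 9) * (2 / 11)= 10 / 99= 0.10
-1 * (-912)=912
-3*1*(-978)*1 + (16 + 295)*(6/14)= 21471/7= 3067.29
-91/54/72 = -91/3888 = -0.02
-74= -74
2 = 2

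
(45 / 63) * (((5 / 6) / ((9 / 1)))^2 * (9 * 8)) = 250 / 567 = 0.44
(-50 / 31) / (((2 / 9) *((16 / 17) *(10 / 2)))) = -765 / 496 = -1.54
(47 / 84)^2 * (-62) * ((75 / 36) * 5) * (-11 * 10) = 470793125 / 21168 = 22240.79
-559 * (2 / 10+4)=-11739 / 5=-2347.80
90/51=30/17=1.76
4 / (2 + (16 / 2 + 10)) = 1 / 5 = 0.20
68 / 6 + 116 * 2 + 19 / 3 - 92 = 473 / 3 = 157.67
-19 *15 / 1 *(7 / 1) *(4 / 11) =-7980 / 11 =-725.45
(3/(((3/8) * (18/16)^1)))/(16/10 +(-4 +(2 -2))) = -80/27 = -2.96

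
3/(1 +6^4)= 0.00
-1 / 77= -0.01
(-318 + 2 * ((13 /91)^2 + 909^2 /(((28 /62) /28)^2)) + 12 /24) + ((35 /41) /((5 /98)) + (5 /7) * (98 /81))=2067455030341321 /325458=6352448028.14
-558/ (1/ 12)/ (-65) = 6696/ 65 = 103.02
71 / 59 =1.20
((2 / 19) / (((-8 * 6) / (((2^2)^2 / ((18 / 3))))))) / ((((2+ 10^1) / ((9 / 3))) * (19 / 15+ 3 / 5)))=-5 / 6384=-0.00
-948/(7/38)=-36024/7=-5146.29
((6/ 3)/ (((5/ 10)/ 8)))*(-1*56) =-1792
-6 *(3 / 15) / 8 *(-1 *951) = 2853 / 20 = 142.65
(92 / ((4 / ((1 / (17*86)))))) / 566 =23 / 827492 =0.00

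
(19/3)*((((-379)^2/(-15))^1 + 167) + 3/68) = -182346857/3060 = -59590.48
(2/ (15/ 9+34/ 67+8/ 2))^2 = 161604/ 1540081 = 0.10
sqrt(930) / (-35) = -sqrt(930) / 35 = -0.87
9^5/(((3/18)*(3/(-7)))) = -826686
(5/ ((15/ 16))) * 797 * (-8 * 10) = -340053.33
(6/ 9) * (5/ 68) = 5/ 102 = 0.05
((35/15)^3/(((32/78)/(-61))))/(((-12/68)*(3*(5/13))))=60111779/6480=9276.51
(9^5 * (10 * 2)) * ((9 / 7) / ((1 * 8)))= 2657205 / 14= 189800.36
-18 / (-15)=6 / 5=1.20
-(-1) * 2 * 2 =4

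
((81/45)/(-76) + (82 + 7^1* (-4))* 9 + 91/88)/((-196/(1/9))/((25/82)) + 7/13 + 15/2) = -264641455/3139700828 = -0.08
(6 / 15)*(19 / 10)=0.76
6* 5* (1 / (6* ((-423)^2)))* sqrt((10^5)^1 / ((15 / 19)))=500* sqrt(114) / 536787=0.01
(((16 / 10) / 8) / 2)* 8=4 / 5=0.80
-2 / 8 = -1 / 4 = -0.25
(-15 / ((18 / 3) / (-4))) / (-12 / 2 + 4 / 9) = -9 / 5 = -1.80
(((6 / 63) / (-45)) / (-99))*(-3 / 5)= -2 / 155925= -0.00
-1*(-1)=1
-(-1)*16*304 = 4864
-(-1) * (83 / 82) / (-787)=-83 / 64534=-0.00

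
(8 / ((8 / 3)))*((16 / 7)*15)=720 / 7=102.86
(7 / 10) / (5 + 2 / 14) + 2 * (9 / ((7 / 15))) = 97543 / 2520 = 38.71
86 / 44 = 43 / 22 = 1.95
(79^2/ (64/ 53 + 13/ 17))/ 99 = 5623141/ 175923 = 31.96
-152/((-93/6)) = 304/31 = 9.81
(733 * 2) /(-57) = -1466 /57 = -25.72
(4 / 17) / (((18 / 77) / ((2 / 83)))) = 308 / 12699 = 0.02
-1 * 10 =-10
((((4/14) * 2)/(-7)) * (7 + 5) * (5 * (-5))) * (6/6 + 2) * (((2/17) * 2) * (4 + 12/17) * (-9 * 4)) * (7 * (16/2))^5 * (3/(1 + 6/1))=-199766310912000/289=-691232909730.10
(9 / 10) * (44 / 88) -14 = -271 / 20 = -13.55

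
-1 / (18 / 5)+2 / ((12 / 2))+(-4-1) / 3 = -29 / 18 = -1.61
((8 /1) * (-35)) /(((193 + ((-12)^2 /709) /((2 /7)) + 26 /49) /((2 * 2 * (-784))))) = 30505377280 /6748143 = 4520.56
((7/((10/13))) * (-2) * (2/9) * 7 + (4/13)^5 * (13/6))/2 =-18189517/1285245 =-14.15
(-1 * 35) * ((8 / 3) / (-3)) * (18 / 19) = 560 / 19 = 29.47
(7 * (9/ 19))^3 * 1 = 36.46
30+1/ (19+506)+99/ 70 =32987/ 1050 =31.42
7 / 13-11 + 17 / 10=-1139 / 130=-8.76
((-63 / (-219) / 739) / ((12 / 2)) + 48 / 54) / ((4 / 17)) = 14674655 / 3884184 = 3.78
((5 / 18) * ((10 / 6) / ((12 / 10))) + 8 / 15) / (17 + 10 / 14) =10423 / 200880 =0.05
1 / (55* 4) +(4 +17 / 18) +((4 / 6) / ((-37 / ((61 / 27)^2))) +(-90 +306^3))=510077511772249 / 17802180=28652530.86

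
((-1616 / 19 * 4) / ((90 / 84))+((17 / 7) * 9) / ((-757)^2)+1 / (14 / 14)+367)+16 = 75990925397 / 1143232755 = 66.47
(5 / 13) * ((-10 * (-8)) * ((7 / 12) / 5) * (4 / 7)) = 80 / 39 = 2.05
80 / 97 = 0.82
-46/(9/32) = -1472/9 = -163.56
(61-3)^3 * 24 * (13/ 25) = 60874944/ 25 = 2434997.76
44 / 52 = 11 / 13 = 0.85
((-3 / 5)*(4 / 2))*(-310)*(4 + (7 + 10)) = 7812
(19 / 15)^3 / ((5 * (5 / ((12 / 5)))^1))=27436 / 140625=0.20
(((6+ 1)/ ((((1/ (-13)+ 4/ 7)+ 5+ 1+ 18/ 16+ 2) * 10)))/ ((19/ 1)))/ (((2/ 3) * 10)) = 1911/ 3326425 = 0.00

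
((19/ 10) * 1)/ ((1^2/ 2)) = 3.80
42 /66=7 /11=0.64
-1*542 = -542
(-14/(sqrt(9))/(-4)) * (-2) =-7/3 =-2.33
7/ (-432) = -7/ 432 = -0.02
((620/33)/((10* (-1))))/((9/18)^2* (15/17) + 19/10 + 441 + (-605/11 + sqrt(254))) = -927245960/191227774331 + 7167200* sqrt(254)/573683322993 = -0.00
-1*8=-8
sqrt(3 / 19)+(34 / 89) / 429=34 / 38181+sqrt(57) / 19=0.40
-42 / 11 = -3.82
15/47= 0.32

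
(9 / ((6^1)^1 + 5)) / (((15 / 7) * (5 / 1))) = 21 / 275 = 0.08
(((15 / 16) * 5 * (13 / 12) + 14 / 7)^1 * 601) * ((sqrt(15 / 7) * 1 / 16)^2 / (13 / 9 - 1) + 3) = 5891282667 / 458752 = 12841.98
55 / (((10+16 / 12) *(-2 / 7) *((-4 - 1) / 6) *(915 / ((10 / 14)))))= 33 / 2074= 0.02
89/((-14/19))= -1691/14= -120.79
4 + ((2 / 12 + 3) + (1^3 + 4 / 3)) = 19 / 2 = 9.50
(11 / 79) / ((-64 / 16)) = -11 / 316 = -0.03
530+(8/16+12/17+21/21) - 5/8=72295/136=531.58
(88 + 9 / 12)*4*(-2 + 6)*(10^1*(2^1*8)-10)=213000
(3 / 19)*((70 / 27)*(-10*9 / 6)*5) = -1750 / 57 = -30.70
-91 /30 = -3.03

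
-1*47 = -47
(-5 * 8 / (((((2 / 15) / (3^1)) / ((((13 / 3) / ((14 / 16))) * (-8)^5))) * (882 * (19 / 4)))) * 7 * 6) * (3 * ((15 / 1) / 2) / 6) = 5111808000 / 931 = 5490663.80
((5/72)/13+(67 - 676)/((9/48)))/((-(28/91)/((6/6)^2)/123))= 124645043/96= 1298385.86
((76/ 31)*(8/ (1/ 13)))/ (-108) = -1976/ 837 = -2.36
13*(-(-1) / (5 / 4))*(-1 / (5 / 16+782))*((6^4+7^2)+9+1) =-225472 / 12517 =-18.01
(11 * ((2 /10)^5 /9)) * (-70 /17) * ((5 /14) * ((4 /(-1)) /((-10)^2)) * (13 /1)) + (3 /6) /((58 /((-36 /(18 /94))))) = -22467728 /13865625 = -1.62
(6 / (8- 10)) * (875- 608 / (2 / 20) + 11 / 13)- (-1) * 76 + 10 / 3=611980 / 39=15691.79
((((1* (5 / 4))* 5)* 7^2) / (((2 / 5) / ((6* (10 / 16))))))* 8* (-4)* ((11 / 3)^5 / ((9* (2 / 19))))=-93711550625 / 1458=-64274040.21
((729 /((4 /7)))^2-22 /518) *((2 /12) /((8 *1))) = 6744517555 /198912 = 33907.04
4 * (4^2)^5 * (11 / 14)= 23068672 / 7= 3295524.57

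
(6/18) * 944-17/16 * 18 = 295.54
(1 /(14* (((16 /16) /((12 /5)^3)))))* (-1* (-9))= 7776 /875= 8.89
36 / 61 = 0.59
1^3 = 1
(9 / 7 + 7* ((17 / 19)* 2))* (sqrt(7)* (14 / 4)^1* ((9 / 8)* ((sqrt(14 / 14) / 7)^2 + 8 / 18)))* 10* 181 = 121065.65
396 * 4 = 1584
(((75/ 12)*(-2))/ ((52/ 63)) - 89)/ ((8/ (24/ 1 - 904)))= 595705/ 52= 11455.87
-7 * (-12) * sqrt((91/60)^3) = 637 * sqrt(1365)/150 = 156.90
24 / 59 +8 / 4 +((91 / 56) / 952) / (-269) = 290915201 / 120873536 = 2.41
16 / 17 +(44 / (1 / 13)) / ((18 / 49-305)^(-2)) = 53082203.44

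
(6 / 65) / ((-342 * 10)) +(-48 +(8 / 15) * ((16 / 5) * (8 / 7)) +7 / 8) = -46864079 / 1037400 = -45.17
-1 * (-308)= 308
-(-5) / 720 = 1 / 144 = 0.01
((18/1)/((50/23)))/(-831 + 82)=-207/18725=-0.01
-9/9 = -1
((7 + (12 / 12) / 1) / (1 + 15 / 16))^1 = 128 / 31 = 4.13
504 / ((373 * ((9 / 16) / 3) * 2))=1344 / 373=3.60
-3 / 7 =-0.43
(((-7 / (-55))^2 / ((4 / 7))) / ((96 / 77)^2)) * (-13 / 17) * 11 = -2403401 / 15667200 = -0.15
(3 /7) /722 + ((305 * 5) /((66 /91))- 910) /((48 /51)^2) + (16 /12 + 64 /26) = 749422083329 /555050496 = 1350.19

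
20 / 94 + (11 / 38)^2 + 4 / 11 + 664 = 664.66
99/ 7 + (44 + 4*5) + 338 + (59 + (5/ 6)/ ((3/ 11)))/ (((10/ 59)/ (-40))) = -896425/ 63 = -14228.97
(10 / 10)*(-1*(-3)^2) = -9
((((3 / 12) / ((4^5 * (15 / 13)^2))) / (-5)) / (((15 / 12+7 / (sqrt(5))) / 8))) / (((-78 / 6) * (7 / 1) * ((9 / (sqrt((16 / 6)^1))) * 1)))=0.00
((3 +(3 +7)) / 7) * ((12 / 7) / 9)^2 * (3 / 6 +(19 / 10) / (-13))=368 / 15435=0.02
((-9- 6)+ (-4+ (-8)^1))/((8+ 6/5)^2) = -675/2116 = -0.32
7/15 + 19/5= 64/15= 4.27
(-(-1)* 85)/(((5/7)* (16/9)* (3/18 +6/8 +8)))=3213/428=7.51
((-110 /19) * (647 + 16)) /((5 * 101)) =-14586 /1919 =-7.60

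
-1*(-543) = 543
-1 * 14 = -14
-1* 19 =-19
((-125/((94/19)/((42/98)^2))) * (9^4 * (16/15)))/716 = -18698850/412237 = -45.36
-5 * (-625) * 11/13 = 34375/13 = 2644.23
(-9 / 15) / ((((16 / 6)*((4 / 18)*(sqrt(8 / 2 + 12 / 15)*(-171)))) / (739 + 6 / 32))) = 35481*sqrt(30) / 97280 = 2.00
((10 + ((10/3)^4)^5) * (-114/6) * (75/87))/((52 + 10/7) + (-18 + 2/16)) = -241818181902498604606000/18302131320849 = -13212569490.58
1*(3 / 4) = 0.75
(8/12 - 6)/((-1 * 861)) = 16/2583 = 0.01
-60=-60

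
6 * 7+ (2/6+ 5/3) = 44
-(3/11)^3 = -27/1331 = -0.02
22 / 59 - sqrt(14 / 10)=22 / 59 - sqrt(35) / 5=-0.81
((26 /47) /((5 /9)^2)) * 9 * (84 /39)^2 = 1143072 /15275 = 74.83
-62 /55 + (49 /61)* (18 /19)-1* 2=-150838 /63745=-2.37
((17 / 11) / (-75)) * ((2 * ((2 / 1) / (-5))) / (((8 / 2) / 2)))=34 / 4125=0.01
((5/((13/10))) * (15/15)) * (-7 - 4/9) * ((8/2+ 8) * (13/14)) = -6700/21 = -319.05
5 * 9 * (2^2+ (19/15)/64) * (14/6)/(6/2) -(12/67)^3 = 140.69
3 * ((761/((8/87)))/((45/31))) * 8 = 684139/5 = 136827.80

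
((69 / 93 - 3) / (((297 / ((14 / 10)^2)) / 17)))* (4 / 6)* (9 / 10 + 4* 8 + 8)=-4769758 / 690525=-6.91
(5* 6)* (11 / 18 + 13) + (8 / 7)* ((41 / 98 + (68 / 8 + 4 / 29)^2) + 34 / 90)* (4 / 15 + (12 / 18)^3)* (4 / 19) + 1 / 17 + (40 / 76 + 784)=681008393109902 / 566029310175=1203.13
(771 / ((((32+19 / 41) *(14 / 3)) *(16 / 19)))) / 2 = 1801827 / 596288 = 3.02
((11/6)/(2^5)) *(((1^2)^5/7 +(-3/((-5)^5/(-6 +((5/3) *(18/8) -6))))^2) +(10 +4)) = 56719001559/70000000000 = 0.81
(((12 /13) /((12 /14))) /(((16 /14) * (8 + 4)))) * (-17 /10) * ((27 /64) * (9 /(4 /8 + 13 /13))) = -22491 /66560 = -0.34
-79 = -79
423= 423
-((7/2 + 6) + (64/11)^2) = -10491/242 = -43.35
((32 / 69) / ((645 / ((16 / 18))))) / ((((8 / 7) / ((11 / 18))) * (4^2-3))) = 0.00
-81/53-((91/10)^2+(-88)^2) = -41490193/5300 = -7828.34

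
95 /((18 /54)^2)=855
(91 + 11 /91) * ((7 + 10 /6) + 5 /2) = 92594 /91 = 1017.52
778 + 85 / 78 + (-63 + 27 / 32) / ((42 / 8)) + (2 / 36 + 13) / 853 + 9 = 4338437569 / 5588856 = 776.27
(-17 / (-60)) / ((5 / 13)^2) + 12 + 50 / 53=14.86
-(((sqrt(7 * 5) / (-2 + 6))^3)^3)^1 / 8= -1500625 * sqrt(35) / 2097152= -4.23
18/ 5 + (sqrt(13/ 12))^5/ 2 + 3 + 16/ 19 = 169 * sqrt(39)/ 1728 + 707/ 95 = 8.05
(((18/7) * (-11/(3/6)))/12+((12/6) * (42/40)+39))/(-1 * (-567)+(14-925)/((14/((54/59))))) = 16697/232860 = 0.07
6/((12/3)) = 3/2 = 1.50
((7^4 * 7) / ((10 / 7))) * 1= 117649 / 10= 11764.90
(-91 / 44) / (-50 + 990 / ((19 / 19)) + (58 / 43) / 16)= -7826 / 3557279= -0.00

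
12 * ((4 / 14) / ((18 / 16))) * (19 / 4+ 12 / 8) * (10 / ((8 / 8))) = 4000 / 21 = 190.48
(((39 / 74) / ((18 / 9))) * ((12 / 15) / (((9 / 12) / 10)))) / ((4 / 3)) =78 / 37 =2.11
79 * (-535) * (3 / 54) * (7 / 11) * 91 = -26922805 / 198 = -135973.76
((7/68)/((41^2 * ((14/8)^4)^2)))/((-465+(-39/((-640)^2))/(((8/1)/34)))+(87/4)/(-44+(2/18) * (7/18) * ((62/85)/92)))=-748136675724492800/500240312168520150745542759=-0.00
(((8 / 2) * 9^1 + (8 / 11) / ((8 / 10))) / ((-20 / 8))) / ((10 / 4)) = -1624 / 275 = -5.91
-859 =-859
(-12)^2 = 144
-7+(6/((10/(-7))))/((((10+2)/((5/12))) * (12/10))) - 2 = -2627/288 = -9.12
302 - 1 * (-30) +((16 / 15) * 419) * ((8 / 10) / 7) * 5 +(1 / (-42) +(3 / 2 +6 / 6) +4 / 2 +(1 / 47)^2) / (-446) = 60763020329 / 103447470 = 587.38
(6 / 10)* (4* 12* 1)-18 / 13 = 1782 / 65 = 27.42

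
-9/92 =-0.10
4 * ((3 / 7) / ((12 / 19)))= 19 / 7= 2.71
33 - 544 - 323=-834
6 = 6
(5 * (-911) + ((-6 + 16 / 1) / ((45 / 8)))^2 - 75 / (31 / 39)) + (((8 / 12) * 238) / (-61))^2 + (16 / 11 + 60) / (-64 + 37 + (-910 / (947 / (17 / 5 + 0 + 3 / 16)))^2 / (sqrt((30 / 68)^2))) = -15585652344573481210 / 2773347060368907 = -5619.80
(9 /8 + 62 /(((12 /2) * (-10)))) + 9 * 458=494651 /120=4122.09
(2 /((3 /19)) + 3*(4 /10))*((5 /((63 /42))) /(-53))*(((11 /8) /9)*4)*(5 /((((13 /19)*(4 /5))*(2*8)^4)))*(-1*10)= 26125 /35168256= 0.00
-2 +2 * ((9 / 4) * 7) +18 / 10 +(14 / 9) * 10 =4217 / 90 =46.86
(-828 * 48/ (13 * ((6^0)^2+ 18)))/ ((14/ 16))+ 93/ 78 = -631781/ 3458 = -182.70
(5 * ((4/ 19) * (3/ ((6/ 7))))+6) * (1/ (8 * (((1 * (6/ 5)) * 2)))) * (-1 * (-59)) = 29.76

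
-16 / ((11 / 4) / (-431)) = 27584 / 11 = 2507.64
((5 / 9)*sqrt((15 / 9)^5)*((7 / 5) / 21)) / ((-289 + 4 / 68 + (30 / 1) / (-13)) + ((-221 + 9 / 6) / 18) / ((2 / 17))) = -1768*sqrt(15) / 20359107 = -0.00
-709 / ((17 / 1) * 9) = -709 / 153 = -4.63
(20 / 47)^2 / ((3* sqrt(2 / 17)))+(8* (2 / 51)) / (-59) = -16 / 3009+200* sqrt(34) / 6627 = 0.17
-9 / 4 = -2.25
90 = 90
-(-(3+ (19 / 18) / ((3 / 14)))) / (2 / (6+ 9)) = 535 / 9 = 59.44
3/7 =0.43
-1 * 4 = -4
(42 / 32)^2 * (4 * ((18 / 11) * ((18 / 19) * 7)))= 250047 / 3344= 74.77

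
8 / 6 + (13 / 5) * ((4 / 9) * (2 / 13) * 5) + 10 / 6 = 35 / 9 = 3.89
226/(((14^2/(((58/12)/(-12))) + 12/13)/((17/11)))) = -724217/1007094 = -0.72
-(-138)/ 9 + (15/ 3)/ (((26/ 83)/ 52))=2536/ 3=845.33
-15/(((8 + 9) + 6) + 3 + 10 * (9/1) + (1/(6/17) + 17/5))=-450/3667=-0.12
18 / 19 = 0.95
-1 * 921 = -921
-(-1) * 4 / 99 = 0.04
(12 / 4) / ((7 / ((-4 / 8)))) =-3 / 14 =-0.21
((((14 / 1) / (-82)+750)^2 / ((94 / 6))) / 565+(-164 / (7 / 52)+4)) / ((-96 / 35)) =359583344471 / 857067936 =419.55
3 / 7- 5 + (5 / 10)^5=-1017 / 224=-4.54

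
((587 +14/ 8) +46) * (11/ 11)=2539/ 4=634.75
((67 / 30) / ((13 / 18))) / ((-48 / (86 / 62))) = -2881 / 32240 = -0.09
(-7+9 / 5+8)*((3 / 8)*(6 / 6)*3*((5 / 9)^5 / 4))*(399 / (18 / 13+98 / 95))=6.88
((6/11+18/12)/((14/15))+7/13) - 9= -25105/4004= -6.27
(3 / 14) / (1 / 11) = 33 / 14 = 2.36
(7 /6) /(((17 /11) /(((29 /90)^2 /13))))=0.01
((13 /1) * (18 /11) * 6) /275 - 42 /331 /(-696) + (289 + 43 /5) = 34619544199 /116147900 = 298.06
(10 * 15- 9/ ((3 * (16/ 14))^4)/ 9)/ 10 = 49763999/ 3317760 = 15.00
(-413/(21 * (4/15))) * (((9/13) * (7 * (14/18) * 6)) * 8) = -173460/13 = -13343.08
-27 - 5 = -32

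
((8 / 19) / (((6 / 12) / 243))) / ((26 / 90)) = 174960 / 247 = 708.34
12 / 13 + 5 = 77 / 13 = 5.92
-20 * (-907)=18140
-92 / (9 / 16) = -1472 / 9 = -163.56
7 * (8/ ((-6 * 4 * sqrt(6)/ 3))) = -7 * sqrt(6)/ 6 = -2.86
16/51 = 0.31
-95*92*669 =-5847060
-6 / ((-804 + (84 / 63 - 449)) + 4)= 18 / 3743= 0.00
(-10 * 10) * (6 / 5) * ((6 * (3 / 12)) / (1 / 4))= -720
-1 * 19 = -19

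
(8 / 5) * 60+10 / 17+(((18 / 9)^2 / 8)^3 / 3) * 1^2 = 39425 / 408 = 96.63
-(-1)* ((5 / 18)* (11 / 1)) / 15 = 11 / 54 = 0.20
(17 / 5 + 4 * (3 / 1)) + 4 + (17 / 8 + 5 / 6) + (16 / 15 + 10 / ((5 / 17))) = 2297 / 40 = 57.42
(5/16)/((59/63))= 315/944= 0.33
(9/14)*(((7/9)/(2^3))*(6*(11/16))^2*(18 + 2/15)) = 6171/320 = 19.28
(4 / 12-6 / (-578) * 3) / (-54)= -0.01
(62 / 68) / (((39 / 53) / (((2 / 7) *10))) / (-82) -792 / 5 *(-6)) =269452 / 280868883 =0.00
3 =3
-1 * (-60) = 60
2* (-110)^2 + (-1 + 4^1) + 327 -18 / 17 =416992 / 17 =24528.94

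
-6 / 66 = -1 / 11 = -0.09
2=2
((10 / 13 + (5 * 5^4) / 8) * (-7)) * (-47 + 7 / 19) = 126226205 / 988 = 127759.32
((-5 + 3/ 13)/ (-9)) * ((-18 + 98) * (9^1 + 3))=19840/ 39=508.72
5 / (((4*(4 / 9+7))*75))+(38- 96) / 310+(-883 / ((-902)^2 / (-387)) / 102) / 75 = -0.18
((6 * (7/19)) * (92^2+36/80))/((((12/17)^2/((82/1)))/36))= 42124012581/380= 110852664.69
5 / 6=0.83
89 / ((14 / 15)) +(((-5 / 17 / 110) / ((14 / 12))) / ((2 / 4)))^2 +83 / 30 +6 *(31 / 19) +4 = 54651976321 / 488342085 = 111.91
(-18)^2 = 324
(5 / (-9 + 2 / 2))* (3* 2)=-3.75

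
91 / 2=45.50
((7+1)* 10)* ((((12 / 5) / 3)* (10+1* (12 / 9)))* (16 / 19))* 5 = 174080 / 57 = 3054.04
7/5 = 1.40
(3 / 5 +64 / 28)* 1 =101 / 35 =2.89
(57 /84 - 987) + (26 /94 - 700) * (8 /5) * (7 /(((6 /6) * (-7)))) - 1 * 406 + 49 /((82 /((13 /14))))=-18359143 /67445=-272.21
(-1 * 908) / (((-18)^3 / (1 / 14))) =227 / 20412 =0.01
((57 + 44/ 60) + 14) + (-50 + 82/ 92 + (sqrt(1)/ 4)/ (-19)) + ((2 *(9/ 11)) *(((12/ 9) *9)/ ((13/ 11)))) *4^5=5807151829/ 340860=17036.77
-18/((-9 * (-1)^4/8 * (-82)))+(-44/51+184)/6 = 30.33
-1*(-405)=405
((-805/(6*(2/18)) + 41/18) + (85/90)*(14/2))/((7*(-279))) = 21575/35154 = 0.61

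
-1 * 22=-22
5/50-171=-1709/10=-170.90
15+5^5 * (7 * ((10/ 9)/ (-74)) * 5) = -541880/ 333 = -1627.27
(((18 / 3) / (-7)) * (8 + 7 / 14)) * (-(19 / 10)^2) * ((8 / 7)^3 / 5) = 2356608 / 300125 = 7.85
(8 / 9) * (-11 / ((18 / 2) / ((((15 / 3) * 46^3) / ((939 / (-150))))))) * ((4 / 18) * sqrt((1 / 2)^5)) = 535348000 * sqrt(2) / 228177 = 3318.02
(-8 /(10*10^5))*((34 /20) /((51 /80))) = -1 /46875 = -0.00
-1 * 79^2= -6241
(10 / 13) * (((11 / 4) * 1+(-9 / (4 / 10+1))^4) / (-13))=-82144555 / 811538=-101.22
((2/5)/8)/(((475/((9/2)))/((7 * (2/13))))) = 63/123500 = 0.00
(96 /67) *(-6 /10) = -288 /335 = -0.86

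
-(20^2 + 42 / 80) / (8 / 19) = -304399 / 320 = -951.25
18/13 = 1.38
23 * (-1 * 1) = -23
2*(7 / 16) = 7 / 8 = 0.88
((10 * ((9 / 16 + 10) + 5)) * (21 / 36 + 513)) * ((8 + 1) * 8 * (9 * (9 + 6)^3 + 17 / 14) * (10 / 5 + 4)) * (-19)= -557980874318295 / 28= -19927888368510.54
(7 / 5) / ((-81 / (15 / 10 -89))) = 245 / 162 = 1.51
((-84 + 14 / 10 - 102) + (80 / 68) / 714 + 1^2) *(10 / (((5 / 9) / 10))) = -66855504 / 2023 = -33047.70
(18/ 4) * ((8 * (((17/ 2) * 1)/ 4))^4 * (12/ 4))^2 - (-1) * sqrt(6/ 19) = 282518176361.06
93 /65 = 1.43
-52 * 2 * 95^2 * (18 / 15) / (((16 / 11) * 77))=-70395 / 7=-10056.43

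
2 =2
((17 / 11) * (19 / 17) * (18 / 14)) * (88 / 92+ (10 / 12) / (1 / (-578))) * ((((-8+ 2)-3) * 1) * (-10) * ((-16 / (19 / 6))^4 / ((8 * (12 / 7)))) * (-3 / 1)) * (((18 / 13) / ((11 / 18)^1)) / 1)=7701513952296960 / 248151761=31035499.89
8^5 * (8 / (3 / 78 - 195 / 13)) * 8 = -54525952 / 389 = -140169.54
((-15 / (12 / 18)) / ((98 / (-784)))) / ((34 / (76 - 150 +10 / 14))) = -46170 / 119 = -387.98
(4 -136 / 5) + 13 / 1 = -51 / 5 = -10.20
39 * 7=273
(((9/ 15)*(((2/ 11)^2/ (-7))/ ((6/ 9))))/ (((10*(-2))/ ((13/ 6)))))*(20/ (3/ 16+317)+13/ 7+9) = 108069/ 21492625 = 0.01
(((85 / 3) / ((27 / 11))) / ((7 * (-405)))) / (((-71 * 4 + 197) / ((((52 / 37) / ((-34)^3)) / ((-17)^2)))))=-143 / 24695324409546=-0.00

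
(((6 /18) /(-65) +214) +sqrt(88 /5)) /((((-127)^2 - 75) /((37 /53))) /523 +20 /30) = 58053 * sqrt(110) /6478220 +807497879 /168433720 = 4.89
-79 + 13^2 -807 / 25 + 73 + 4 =3368 / 25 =134.72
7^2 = 49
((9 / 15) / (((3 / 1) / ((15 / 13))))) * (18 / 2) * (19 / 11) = 513 / 143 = 3.59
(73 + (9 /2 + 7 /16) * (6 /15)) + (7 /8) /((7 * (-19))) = 7122 /95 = 74.97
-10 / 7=-1.43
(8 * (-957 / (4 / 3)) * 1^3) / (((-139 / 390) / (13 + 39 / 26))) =32471010 / 139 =233604.39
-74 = -74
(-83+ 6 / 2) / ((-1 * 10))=8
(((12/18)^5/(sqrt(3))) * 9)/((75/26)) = 832 * sqrt(3)/6075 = 0.24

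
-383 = -383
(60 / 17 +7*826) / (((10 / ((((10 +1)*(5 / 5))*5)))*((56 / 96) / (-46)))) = -298602744 / 119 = -2509266.76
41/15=2.73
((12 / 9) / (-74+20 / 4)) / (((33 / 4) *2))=-8 / 6831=-0.00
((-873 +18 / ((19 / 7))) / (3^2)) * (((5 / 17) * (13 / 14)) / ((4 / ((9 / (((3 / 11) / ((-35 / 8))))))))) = 19616025 / 20672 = 948.92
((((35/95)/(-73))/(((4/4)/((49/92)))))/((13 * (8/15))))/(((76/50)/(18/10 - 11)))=0.00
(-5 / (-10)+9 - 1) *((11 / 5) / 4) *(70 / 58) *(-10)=-6545 / 116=-56.42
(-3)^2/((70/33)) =297/70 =4.24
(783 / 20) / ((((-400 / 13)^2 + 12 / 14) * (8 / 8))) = 926289 / 22420280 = 0.04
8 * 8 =64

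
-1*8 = -8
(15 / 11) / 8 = 15 / 88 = 0.17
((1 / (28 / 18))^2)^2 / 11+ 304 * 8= 1027711393 / 422576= 2432.02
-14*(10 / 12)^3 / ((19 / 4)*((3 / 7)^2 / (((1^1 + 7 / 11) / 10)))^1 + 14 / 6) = -42875 / 40563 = -1.06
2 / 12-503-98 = -3605 / 6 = -600.83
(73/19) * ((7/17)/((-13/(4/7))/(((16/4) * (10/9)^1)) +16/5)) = -81760/99161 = -0.82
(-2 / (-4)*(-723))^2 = 522729 / 4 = 130682.25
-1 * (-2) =2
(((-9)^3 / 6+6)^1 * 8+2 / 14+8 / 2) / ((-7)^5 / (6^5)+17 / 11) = 550766304 / 368795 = 1493.42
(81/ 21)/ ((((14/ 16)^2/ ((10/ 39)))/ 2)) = 11520/ 4459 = 2.58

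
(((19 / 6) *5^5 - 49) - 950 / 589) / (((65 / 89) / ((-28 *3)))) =-2281688906 / 2015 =-1132351.81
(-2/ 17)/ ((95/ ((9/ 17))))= -18/ 27455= -0.00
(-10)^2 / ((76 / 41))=1025 / 19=53.95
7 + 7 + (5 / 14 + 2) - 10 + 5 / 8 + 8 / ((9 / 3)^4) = 32119 / 4536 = 7.08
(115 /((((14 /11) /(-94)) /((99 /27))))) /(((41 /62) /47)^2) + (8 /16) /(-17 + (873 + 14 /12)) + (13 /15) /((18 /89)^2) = -46269163061136698327 /294115929660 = -157316073.00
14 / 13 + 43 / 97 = 1917 / 1261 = 1.52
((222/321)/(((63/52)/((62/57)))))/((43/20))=0.29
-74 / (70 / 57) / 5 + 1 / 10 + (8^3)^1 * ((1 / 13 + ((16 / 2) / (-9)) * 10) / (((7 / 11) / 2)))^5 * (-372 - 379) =115421478422425568780405731469 / 18424237068004950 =6264654432984.01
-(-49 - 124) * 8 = 1384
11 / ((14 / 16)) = 12.57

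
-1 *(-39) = 39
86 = 86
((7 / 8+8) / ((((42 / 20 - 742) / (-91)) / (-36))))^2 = 1544.11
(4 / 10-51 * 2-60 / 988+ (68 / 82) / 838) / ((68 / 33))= -35587523961 / 721346210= -49.33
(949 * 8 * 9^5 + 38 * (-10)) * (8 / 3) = 3586397024 / 3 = 1195465674.67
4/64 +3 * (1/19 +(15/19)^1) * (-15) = -11501/304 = -37.83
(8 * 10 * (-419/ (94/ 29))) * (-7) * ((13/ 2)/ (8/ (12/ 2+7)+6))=143746330/ 2021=71126.34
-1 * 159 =-159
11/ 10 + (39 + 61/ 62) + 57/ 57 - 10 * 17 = -127.92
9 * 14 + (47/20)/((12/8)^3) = 17104/135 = 126.70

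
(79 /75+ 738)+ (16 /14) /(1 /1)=388603 /525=740.20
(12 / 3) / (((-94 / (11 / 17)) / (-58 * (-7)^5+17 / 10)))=-107228847 / 3995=-26840.76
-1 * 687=-687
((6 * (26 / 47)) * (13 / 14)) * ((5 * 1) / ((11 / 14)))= 10140 / 517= 19.61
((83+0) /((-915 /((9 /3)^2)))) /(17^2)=-249 /88145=-0.00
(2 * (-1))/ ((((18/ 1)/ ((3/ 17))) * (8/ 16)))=-2/ 51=-0.04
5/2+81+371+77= 531.50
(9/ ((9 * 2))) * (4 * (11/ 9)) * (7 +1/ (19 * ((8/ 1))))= 3905/ 228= 17.13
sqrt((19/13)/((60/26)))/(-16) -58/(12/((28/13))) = -406/39 -sqrt(570)/480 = -10.46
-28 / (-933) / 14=2 / 933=0.00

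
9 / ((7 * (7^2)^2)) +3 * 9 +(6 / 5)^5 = 1548809982 / 52521875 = 29.49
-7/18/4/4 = -7/288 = -0.02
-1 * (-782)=782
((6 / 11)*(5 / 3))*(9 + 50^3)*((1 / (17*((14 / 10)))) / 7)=6250450 / 9163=682.14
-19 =-19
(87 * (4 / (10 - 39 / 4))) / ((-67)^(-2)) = 6248688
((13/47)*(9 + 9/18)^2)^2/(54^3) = 22024249/5565407616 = 0.00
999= 999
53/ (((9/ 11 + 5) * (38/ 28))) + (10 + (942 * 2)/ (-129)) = 2.11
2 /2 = 1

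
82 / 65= 1.26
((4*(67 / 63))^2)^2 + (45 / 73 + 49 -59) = 365793370963 / 1149966153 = 318.09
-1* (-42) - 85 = -43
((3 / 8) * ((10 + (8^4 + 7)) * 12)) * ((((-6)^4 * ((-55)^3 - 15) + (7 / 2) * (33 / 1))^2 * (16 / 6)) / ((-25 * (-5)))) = 2295112281149833403139 / 125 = 18360898249198667225.11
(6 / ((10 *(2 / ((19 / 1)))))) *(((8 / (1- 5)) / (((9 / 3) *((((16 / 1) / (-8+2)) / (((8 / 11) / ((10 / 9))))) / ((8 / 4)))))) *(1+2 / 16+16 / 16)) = 8721 / 2200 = 3.96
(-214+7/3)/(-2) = 635/6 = 105.83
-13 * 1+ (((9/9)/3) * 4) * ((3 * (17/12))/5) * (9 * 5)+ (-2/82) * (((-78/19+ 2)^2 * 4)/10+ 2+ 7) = 558549/14801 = 37.74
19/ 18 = 1.06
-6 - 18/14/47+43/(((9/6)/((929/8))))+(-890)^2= 3140329567/3948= 795422.89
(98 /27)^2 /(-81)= -9604 /59049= -0.16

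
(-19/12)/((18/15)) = -95/72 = -1.32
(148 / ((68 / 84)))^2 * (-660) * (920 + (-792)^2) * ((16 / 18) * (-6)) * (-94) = -118105598997872640 / 17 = -6947388176345449.41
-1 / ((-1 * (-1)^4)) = 1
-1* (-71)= 71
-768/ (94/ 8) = -3072/ 47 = -65.36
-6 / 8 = -3 / 4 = -0.75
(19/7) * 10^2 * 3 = 5700/7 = 814.29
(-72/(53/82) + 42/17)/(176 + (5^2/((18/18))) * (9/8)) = -0.53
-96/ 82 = -48/ 41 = -1.17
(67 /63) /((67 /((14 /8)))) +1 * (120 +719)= 30205 /36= 839.03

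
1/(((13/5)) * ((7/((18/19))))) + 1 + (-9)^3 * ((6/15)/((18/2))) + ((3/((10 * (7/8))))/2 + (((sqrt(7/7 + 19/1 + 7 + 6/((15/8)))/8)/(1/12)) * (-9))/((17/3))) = -38503/1235- 81 * sqrt(755)/170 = -44.27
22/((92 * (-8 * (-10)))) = 11/3680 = 0.00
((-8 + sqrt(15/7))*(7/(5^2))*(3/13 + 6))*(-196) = 889056/325-15876*sqrt(105)/325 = 2235.00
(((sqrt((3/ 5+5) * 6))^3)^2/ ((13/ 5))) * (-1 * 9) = -131306.73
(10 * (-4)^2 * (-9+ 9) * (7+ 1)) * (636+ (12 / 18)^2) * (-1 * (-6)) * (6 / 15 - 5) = 0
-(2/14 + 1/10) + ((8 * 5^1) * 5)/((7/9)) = 256.90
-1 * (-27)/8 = 27/8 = 3.38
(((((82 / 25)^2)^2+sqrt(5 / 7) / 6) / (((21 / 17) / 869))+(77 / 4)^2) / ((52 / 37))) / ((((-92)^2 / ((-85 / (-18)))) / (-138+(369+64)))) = 13706020075 *sqrt(35) / 6987472128+30646115198686471 / 3199392000000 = 9590.34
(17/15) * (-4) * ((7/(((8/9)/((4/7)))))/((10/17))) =-867/25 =-34.68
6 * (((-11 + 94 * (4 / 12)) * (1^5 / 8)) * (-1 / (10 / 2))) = -61 / 20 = -3.05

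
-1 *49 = -49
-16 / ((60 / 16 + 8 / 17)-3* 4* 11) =1088 / 8689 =0.13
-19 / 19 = -1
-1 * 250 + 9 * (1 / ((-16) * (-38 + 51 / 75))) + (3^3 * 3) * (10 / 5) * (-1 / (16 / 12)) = -1848509 / 4976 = -371.48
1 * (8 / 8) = 1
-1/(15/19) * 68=-1292/15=-86.13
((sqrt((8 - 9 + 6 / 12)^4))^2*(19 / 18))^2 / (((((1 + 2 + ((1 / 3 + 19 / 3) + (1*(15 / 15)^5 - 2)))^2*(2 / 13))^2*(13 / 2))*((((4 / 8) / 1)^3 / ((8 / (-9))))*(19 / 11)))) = -0.00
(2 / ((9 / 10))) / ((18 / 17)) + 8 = 818 / 81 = 10.10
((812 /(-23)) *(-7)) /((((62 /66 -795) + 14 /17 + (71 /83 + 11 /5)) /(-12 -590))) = 398319458460 /2115610633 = 188.28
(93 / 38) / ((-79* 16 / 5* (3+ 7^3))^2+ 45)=2325 / 7268251467518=0.00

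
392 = 392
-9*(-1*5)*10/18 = 25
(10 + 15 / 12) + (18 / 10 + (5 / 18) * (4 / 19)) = 44831 / 3420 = 13.11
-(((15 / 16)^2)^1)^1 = -0.88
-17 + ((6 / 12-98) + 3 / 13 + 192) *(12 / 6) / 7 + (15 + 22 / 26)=2358 / 91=25.91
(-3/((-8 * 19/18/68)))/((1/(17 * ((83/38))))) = 647649/722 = 897.02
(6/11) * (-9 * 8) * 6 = -2592/11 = -235.64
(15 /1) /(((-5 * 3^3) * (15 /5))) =-1 /27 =-0.04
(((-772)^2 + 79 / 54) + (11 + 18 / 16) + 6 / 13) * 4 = 1673562523 / 702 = 2383992.20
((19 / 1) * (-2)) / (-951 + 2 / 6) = 57 / 1426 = 0.04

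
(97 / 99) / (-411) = -97 / 40689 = -0.00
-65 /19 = -3.42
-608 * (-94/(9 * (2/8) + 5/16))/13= 914432/533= 1715.63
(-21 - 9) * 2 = -60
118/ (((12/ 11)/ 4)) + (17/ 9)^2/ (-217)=7604693/ 17577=432.65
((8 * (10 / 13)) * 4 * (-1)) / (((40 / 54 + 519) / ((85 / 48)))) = -15300 / 182429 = -0.08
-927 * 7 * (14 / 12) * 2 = -15141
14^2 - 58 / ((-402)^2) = 15837163 / 80802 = 196.00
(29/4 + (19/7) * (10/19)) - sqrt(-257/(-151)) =243/28 - sqrt(38807)/151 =7.37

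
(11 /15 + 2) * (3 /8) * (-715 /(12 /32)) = -5863 /3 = -1954.33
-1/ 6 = -0.17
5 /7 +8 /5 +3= 186 /35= 5.31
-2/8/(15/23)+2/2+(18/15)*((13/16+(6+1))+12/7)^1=10121/840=12.05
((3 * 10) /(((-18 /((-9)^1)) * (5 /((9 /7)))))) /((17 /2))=54 /119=0.45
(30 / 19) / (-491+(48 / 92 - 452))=-690 / 411863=-0.00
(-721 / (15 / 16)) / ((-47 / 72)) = 276864 / 235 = 1178.14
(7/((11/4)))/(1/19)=532/11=48.36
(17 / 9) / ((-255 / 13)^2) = 169 / 34425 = 0.00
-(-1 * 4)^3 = 64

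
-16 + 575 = 559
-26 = -26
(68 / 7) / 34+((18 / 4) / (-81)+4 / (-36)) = 5 / 42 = 0.12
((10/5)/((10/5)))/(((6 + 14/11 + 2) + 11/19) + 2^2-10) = 209/805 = 0.26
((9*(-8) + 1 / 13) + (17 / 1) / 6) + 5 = -4999 / 78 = -64.09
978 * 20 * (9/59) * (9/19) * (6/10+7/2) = 6495876/1121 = 5794.72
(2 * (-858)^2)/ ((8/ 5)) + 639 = 920844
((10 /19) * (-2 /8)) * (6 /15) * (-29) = 29 /19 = 1.53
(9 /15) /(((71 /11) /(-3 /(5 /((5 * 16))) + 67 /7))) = -8877 /2485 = -3.57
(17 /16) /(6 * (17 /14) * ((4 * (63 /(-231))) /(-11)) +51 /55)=4235 /6576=0.64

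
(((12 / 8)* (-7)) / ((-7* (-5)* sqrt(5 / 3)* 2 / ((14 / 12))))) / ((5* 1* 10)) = -7* sqrt(15) / 10000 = -0.00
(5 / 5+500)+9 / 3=504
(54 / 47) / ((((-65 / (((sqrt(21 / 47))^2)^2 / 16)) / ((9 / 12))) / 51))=-1821771 / 215951840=-0.01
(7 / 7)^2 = 1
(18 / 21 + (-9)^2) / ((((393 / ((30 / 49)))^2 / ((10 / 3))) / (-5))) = -955000 / 288424927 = -0.00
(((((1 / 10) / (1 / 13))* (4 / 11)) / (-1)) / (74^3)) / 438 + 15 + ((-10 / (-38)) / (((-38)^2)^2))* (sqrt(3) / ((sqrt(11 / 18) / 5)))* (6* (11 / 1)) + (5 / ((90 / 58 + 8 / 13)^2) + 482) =225* sqrt(66) / 19808792 + 1622675949049330883 / 3257962465746120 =498.06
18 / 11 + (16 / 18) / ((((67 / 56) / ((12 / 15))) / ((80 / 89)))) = 2.17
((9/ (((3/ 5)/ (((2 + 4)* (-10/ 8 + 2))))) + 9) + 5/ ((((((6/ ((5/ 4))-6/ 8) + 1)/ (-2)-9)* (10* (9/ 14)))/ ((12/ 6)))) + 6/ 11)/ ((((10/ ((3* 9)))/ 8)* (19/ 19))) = 8424282/ 5071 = 1661.27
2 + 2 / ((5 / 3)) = 16 / 5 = 3.20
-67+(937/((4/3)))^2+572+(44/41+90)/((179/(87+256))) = 58070521731/117424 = 494537.08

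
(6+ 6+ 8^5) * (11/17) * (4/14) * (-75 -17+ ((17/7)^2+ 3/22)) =-3037755380/5831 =-520966.45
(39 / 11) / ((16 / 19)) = 741 / 176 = 4.21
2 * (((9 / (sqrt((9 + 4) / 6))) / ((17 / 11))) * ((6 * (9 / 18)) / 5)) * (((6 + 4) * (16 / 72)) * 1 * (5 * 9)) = 11880 * sqrt(78) / 221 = 474.76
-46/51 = -0.90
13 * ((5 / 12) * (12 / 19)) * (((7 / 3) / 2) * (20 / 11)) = 4550 / 627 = 7.26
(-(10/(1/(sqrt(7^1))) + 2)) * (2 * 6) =-120 * sqrt(7) - 24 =-341.49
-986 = -986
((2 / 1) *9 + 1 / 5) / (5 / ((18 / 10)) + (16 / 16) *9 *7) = 819 / 2960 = 0.28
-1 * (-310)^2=-96100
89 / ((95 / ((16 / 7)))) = 1424 / 665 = 2.14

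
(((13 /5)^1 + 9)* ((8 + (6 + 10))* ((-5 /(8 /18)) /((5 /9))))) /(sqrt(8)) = -7047* sqrt(2) /5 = -1993.19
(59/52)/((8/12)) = 177/104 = 1.70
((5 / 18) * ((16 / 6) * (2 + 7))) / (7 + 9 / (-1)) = -10 / 3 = -3.33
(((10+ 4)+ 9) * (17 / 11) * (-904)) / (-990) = 176732 / 5445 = 32.46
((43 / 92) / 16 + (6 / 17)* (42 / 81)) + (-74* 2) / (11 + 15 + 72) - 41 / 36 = -2988037 / 1226176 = -2.44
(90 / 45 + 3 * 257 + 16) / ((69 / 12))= 3156 / 23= 137.22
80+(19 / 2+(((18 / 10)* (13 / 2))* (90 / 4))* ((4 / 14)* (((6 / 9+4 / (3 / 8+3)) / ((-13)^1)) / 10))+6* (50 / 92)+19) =110.69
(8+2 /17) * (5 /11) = 690 /187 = 3.69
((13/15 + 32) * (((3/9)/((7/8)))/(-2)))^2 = 3888784/99225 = 39.19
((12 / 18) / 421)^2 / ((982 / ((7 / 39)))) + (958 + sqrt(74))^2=1916 * sqrt(74) + 28036179669786692 / 30545891181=934320.06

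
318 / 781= 0.41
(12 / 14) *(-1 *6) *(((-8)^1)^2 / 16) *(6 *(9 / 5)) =-7776 / 35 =-222.17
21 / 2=10.50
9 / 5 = 1.80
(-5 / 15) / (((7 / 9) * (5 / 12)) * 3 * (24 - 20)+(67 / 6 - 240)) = 6 / 4049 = 0.00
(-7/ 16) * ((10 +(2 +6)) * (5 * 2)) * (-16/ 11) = 1260/ 11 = 114.55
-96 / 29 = -3.31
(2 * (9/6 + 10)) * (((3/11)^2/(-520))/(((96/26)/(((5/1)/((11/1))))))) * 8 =-69/21296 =-0.00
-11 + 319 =308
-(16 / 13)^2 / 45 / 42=-128 / 159705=-0.00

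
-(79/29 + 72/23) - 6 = -7907/667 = -11.85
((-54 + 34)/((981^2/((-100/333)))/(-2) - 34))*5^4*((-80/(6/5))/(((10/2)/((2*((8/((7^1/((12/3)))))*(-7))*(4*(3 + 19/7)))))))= -1024000000000/6729647673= -152.16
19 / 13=1.46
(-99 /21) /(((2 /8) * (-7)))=132 /49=2.69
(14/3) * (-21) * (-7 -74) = 7938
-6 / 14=-3 / 7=-0.43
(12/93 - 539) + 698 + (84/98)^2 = 242833/1519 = 159.86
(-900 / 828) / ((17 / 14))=-350 / 391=-0.90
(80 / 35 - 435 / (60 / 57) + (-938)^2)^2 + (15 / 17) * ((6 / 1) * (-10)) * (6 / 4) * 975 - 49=10307907011672553 / 13328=773402386830.17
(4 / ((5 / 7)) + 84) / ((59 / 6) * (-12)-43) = -64 / 115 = -0.56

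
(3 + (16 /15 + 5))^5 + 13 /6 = 93055038977 /1518750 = 61270.81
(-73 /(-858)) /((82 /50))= 1825 /35178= 0.05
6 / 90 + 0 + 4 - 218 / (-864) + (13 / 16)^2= 172079 / 34560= 4.98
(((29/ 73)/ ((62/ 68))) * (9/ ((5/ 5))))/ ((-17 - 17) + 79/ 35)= -310590/ 2514193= -0.12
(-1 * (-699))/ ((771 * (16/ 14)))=1631/ 2056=0.79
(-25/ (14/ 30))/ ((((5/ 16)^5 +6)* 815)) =-78643200/ 7182116921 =-0.01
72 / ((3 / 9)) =216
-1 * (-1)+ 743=744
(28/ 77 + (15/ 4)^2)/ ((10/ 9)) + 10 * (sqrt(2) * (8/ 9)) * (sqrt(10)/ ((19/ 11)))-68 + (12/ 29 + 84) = 1760 * sqrt(5)/ 171 + 1500439/ 51040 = 52.41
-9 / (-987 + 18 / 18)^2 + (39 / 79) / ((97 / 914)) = 34654829649 / 7449937948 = 4.65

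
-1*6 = -6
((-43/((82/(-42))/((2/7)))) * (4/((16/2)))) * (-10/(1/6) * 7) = -54180/41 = -1321.46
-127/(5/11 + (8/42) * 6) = -9779/123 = -79.50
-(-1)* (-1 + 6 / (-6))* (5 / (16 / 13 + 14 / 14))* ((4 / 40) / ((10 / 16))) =-104 / 145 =-0.72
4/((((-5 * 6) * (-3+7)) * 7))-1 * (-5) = 1049/210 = 5.00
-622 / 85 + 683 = 57433 / 85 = 675.68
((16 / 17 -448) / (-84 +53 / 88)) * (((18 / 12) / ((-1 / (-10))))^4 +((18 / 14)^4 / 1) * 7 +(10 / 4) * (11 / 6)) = 34856200218400 / 128381127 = 271505.64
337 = 337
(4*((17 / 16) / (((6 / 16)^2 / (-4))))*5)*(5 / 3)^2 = -136000 / 81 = -1679.01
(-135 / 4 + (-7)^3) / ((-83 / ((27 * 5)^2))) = 27465075 / 332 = 82726.13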